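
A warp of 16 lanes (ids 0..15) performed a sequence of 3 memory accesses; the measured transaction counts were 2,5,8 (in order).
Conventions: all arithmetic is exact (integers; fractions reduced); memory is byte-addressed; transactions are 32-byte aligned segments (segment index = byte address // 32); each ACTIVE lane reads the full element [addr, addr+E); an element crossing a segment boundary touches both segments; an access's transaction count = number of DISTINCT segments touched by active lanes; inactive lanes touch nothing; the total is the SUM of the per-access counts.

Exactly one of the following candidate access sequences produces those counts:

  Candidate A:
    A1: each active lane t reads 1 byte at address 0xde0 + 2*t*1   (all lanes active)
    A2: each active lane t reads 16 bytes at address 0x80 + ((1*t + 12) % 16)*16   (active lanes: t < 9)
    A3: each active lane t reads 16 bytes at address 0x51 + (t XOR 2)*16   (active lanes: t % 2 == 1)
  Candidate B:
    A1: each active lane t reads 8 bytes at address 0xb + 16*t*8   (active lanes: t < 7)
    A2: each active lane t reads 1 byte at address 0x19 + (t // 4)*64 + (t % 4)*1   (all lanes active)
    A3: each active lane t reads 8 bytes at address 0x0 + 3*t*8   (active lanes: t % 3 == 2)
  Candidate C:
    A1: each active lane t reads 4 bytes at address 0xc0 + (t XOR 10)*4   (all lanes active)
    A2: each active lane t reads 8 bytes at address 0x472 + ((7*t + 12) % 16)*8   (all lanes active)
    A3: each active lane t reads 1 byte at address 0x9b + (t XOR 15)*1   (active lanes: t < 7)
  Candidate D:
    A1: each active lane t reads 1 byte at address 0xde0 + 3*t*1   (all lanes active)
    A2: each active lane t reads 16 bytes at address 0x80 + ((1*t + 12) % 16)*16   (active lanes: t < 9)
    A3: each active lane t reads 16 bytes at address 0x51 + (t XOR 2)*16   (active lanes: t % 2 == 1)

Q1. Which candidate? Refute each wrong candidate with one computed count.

A: A1 gives 1 transaction, not 2
B: A1 gives 7 transactions, not 2
C: A3 gives 1 transaction, not 8
D: all counts match (2,5,8)

Answer: D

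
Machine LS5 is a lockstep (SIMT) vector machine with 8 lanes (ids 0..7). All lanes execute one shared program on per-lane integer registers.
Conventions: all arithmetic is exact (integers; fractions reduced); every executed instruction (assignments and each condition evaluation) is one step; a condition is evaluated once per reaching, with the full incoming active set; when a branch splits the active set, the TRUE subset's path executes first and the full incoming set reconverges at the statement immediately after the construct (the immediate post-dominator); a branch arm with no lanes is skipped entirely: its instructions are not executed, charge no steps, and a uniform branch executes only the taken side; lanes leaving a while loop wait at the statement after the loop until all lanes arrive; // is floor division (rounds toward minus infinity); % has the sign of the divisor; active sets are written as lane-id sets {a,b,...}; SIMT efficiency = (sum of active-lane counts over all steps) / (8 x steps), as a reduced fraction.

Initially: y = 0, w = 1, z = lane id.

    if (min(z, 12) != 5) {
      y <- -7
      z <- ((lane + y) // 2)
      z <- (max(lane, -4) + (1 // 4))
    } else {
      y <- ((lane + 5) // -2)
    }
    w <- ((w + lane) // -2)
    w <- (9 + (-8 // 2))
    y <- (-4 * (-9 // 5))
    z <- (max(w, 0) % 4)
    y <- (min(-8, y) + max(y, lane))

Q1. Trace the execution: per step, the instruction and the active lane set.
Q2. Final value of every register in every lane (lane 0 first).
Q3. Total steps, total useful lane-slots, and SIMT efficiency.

step 0: eval (min(z, 12) != 5)       {0,1,2,3,4,5,6,7}
step 1: y <- -7                      {0,1,2,3,4,6,7}
step 2: z <- ((lane + y) // 2)       {0,1,2,3,4,6,7}
step 3: z <- (max(lane, -4) + (1 // 4)) {0,1,2,3,4,6,7}
step 4: y <- ((lane + 5) // -2)      {5}
step 5: w <- ((w + lane) // -2)      {0,1,2,3,4,5,6,7}
step 6: w <- (9 + (-8 // 2))         {0,1,2,3,4,5,6,7}
step 7: y <- (-4 * (-9 // 5))        {0,1,2,3,4,5,6,7}
step 8: z <- (max(w, 0) % 4)         {0,1,2,3,4,5,6,7}
step 9: y <- (min(-8, y) + max(y, lane)) {0,1,2,3,4,5,6,7}

Answer: 10 steps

y: 0,0,0,0,0,0,0,0
w: 5,5,5,5,5,5,5,5
z: 1,1,1,1,1,1,1,1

steps = 10; useful = 70; efficiency = 70/80 = 7/8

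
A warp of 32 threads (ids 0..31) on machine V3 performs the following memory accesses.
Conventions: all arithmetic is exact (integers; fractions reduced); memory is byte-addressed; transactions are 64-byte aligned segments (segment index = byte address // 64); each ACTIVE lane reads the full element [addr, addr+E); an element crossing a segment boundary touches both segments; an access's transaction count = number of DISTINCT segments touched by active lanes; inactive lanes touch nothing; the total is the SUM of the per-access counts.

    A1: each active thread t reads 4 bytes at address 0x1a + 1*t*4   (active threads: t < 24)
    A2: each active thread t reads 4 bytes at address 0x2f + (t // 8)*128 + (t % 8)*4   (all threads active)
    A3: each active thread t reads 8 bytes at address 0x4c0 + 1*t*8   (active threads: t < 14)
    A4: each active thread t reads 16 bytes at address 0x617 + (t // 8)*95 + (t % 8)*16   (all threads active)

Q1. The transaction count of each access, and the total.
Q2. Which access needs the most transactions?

A1: 2 transactions
A2: 8 transactions
A3: 2 transactions
A4: 7 transactions

Answer: 2,8,2,7; total 19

Answer: A2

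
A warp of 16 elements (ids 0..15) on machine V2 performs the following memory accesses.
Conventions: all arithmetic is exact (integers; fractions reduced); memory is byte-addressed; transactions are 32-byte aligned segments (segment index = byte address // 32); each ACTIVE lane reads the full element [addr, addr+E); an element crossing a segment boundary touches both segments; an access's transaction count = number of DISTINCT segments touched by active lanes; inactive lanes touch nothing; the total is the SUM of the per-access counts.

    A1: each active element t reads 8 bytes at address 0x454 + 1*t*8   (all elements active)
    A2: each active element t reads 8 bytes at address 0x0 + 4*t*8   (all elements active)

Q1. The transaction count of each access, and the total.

A1: 5 transactions
A2: 16 transactions

Answer: 5,16; total 21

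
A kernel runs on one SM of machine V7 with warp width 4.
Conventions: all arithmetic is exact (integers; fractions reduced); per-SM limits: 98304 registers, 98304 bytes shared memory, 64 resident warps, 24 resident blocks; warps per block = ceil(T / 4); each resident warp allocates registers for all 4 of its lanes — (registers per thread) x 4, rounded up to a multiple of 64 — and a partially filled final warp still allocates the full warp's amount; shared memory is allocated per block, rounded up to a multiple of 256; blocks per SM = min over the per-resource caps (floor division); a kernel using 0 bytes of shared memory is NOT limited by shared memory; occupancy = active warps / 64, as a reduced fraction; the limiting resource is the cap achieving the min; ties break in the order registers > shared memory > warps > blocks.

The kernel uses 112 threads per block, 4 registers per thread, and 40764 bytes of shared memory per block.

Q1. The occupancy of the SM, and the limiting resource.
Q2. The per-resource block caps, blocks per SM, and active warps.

Answer: occupancy 7/8, limited by shared memory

registers: 54 blocks
shared memory: 2 blocks
warps: 2 blocks
blocks: 24 blocks

Answer: 2 blocks, 56 active warps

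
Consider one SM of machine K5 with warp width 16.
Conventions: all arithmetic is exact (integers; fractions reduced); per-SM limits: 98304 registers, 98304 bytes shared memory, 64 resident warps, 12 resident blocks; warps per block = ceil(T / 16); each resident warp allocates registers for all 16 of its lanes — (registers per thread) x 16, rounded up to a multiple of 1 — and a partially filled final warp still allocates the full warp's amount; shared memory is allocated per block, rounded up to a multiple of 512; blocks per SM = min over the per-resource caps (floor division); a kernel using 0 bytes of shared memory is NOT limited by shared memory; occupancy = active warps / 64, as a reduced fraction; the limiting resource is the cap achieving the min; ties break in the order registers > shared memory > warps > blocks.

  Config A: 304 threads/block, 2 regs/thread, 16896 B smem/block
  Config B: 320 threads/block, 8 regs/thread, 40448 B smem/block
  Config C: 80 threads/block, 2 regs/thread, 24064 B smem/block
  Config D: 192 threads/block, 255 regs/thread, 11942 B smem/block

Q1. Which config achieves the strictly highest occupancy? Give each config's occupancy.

occupancies: A 57/64, B 5/8, C 5/16, D 3/8

Answer: A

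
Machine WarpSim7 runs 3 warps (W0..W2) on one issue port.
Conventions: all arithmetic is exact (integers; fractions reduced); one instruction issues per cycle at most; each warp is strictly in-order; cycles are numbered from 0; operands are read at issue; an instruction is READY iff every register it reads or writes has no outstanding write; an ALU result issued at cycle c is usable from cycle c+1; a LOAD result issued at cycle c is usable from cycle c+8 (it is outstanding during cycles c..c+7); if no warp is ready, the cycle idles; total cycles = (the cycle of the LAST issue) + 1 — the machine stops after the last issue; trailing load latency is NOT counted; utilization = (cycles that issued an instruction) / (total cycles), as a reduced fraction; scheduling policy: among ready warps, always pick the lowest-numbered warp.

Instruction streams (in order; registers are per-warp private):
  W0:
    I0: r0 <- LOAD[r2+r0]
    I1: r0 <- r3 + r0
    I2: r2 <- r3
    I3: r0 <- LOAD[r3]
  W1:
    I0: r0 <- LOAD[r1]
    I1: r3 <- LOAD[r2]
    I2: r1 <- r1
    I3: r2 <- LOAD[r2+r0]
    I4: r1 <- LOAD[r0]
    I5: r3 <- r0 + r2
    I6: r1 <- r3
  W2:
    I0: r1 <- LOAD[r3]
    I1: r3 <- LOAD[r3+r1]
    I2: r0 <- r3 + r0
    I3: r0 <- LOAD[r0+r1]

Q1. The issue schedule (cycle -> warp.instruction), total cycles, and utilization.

cycle 0: W0.I0
cycle 1: W1.I0
cycle 2: W1.I1
cycle 3: W1.I2
cycle 4: W2.I0
cycle 5: idle
cycle 6: idle
cycle 7: idle
cycle 8: W0.I1
cycle 9: W0.I2
cycle 10: W0.I3
cycle 11: W1.I3
cycle 12: W1.I4
cycle 13: W2.I1
cycle 14: idle
cycle 15: idle
cycle 16: idle
cycle 17: idle
cycle 18: idle
cycle 19: W1.I5
cycle 20: W1.I6
cycle 21: W2.I2
cycle 22: W2.I3

Answer: 23 cycles, utilization 15/23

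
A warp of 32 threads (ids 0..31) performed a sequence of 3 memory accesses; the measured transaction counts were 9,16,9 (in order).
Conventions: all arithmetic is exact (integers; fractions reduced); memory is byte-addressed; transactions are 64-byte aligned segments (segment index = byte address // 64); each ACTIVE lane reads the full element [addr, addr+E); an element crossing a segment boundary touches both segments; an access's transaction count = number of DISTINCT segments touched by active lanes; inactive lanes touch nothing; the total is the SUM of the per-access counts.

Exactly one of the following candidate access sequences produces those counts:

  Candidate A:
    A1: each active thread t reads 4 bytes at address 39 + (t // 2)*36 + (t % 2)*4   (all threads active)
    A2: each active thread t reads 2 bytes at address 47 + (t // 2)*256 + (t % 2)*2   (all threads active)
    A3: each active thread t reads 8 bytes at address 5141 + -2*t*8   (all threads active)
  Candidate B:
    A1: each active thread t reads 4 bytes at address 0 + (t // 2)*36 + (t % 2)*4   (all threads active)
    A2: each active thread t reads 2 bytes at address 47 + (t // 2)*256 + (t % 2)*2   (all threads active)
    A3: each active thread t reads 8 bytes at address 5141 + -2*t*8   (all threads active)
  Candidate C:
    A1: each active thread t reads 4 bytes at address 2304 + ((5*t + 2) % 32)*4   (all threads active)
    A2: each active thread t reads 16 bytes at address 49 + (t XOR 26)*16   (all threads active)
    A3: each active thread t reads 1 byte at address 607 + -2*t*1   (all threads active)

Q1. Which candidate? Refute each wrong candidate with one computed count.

A: A1 gives 10 transactions, not 9
C: A1 gives 2 transactions, not 9
B: all counts match (9,16,9)

Answer: B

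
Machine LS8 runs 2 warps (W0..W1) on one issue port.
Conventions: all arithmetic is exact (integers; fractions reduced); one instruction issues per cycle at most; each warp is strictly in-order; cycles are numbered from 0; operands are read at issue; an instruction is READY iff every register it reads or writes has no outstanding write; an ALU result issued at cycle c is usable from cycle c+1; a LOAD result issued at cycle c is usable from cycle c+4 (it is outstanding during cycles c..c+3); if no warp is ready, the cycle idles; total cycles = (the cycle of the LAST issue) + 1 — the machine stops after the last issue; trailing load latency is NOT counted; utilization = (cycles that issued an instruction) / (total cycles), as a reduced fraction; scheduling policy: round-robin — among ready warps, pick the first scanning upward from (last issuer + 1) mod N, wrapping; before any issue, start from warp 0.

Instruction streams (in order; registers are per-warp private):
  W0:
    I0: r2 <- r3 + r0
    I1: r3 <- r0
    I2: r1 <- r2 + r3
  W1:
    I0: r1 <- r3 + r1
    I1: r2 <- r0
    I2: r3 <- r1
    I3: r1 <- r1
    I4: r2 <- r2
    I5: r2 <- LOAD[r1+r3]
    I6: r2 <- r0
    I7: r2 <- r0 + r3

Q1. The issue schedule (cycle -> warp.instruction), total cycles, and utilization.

cycle 0: W0.I0
cycle 1: W1.I0
cycle 2: W0.I1
cycle 3: W1.I1
cycle 4: W0.I2
cycle 5: W1.I2
cycle 6: W1.I3
cycle 7: W1.I4
cycle 8: W1.I5
cycle 9: idle
cycle 10: idle
cycle 11: idle
cycle 12: W1.I6
cycle 13: W1.I7

Answer: 14 cycles, utilization 11/14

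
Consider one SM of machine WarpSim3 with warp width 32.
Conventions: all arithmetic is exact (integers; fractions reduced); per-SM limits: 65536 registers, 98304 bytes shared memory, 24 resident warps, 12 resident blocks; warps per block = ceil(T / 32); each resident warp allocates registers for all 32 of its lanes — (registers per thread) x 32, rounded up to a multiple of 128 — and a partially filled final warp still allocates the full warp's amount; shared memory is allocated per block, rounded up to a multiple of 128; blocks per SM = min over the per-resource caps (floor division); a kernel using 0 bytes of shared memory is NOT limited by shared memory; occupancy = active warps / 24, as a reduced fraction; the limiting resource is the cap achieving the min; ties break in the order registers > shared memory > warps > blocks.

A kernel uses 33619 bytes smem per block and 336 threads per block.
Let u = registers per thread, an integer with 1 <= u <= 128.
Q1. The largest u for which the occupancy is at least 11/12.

Answer: u = 92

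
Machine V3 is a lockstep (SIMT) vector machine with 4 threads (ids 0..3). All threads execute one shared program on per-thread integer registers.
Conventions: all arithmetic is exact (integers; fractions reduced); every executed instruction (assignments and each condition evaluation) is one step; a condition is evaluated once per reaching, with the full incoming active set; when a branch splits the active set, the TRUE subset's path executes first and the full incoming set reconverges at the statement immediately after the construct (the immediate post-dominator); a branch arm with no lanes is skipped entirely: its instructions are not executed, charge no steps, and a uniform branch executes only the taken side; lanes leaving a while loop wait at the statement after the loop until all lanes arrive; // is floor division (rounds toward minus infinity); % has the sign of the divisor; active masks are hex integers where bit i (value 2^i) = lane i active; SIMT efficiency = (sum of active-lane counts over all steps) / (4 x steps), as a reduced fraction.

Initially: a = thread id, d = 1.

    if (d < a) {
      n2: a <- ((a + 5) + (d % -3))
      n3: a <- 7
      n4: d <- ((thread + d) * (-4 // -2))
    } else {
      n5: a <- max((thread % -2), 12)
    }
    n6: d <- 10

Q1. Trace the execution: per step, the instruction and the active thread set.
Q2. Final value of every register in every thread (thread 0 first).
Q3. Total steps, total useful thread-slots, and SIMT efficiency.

step 0: eval (d < a)                 0xf
step 1: a <- ((a + 5) + (d % -3))    0xc
step 2: a <- 7                       0xc
step 3: d <- ((thread + d) * (-4 // -2)) 0xc
step 4: a <- max((thread % -2), 12)  0x3
step 5: d <- 10                      0xf

Answer: 6 steps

a: 12,12,7,7
d: 10,10,10,10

steps = 6; useful = 16; efficiency = 16/24 = 2/3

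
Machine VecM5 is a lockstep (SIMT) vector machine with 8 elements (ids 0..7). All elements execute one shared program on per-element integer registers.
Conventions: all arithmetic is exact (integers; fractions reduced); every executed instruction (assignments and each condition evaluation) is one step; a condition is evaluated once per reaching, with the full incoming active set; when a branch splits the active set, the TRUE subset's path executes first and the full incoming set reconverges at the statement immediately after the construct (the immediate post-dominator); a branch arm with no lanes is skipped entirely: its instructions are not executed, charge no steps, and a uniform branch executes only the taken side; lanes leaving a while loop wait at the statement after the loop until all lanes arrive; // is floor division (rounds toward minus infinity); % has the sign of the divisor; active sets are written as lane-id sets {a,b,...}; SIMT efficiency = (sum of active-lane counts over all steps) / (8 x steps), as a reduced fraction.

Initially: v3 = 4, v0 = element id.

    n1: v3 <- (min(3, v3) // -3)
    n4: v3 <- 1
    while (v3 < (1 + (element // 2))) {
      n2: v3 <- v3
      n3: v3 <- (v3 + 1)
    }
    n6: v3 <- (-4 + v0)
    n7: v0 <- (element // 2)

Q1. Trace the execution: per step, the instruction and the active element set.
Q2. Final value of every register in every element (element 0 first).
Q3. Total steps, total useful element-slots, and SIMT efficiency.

step 0: v3 <- (min(3, v3) // -3)     {0,1,2,3,4,5,6,7}
step 1: v3 <- 1                      {0,1,2,3,4,5,6,7}
step 2: eval (v3 < (1 + (element // 2))) {0,1,2,3,4,5,6,7}
step 3: v3 <- v3                     {2,3,4,5,6,7}
step 4: v3 <- (v3 + 1)               {2,3,4,5,6,7}
step 5: eval (v3 < (1 + (element // 2))) {2,3,4,5,6,7}
step 6: v3 <- v3                     {4,5,6,7}
step 7: v3 <- (v3 + 1)               {4,5,6,7}
step 8: eval (v3 < (1 + (element // 2))) {4,5,6,7}
step 9: v3 <- v3                     {6,7}
step 10: v3 <- (v3 + 1)               {6,7}
step 11: eval (v3 < (1 + (element // 2))) {6,7}
step 12: v3 <- (-4 + v0)              {0,1,2,3,4,5,6,7}
step 13: v0 <- (element // 2)         {0,1,2,3,4,5,6,7}

Answer: 14 steps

v3: -4,-3,-2,-1,0,1,2,3
v0: 0,0,1,1,2,2,3,3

steps = 14; useful = 76; efficiency = 76/112 = 19/28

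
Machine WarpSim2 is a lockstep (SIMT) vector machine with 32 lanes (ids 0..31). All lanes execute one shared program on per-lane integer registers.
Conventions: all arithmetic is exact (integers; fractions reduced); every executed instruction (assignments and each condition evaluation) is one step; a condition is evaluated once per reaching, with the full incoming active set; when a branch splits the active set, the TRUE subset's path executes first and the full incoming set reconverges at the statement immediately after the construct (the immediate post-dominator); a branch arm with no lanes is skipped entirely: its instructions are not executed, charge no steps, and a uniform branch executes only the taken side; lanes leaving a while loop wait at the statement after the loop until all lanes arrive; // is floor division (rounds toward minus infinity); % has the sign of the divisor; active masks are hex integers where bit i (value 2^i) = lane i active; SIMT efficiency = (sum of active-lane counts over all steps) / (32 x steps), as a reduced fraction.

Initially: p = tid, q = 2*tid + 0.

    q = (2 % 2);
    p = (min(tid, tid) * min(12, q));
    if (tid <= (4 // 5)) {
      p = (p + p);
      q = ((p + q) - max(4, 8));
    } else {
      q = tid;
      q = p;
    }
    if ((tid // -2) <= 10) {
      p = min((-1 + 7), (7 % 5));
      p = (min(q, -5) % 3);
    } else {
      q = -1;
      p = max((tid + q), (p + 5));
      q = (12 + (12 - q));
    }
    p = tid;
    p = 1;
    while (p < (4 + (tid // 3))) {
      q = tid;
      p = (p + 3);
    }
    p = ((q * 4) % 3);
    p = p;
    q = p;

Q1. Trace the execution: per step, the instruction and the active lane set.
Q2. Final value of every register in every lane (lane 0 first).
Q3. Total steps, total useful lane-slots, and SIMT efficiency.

step 0: q <- (2 % 2)                 0xffffffff
step 1: p <- (min(tid, tid) * min(12, q)) 0xffffffff
step 2: eval (tid <= (4 // 5))       0xffffffff
step 3: p <- (p + p)                 0x00000001
step 4: q <- ((p + q) - max(4, 8))   0x00000001
step 5: q <- tid                     0xfffffffe
step 6: q <- p                       0xfffffffe
step 7: eval ((tid // -2) <= 10)     0xffffffff
step 8: p <- min((-1 + 7), (7 % 5))  0xffffffff
step 9: p <- (min(q, -5) % 3)        0xffffffff
step 10: p <- tid                     0xffffffff
step 11: p <- 1                       0xffffffff
step 12: eval (p < (4 + (tid // 3)))  0xffffffff
step 13: q <- tid                     0xffffffff
step 14: p <- (p + 3)                 0xffffffff
step 15: eval (p < (4 + (tid // 3)))  0xffffffff
step 16: q <- tid                     0xfffffff8
step 17: p <- (p + 3)                 0xfffffff8
step 18: eval (p < (4 + (tid // 3)))  0xfffffff8
step 19: q <- tid                     0xfffff000
step 20: p <- (p + 3)                 0xfffff000
step 21: eval (p < (4 + (tid // 3)))  0xfffff000
step 22: q <- tid                     0xffe00000
step 23: p <- (p + 3)                 0xffe00000
step 24: eval (p < (4 + (tid // 3)))  0xffe00000
step 25: q <- tid                     0xc0000000
step 26: p <- (p + 3)                 0xc0000000
step 27: eval (p < (4 + (tid // 3)))  0xc0000000
step 28: p <- ((q * 4) % 3)           0xffffffff
step 29: p <- p                       0xffffffff
step 30: q <- p                       0xffffffff

Answer: 31 steps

p: 0,1,2,0,1,2,0,1,2,0,1,2,0,1,2,0,1,2,0,1,2,0,1,2,0,1,2,0,1,2,0,1
q: 0,1,2,0,1,2,0,1,2,0,1,2,0,1,2,0,1,2,0,1,2,0,1,2,0,1,2,0,1,2,0,1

steps = 31; useful = 730; efficiency = 730/992 = 365/496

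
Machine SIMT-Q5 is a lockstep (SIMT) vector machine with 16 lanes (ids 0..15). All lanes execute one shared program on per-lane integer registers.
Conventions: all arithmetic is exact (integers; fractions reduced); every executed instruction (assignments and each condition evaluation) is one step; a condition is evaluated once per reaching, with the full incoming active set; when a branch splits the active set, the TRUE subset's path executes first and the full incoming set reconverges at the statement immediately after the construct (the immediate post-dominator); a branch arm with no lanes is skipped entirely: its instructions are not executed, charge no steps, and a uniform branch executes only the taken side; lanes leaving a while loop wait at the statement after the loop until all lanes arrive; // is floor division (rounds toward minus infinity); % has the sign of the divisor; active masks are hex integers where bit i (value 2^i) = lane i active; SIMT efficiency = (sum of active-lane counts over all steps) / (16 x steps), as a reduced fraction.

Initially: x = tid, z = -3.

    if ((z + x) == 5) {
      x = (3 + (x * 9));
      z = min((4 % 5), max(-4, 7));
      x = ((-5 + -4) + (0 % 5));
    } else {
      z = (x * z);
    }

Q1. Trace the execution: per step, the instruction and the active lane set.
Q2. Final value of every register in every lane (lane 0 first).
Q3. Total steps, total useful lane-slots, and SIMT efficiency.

step 0: eval ((z + x) == 5)          0xffff
step 1: x <- (3 + (x * 9))           0x0100
step 2: z <- min((4 % 5), max(-4, 7)) 0x0100
step 3: x <- ((-5 + -4) + (0 % 5))   0x0100
step 4: z <- (x * z)                 0xfeff

Answer: 5 steps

x: 0,1,2,3,4,5,6,7,-9,9,10,11,12,13,14,15
z: 0,-3,-6,-9,-12,-15,-18,-21,4,-27,-30,-33,-36,-39,-42,-45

steps = 5; useful = 34; efficiency = 34/80 = 17/40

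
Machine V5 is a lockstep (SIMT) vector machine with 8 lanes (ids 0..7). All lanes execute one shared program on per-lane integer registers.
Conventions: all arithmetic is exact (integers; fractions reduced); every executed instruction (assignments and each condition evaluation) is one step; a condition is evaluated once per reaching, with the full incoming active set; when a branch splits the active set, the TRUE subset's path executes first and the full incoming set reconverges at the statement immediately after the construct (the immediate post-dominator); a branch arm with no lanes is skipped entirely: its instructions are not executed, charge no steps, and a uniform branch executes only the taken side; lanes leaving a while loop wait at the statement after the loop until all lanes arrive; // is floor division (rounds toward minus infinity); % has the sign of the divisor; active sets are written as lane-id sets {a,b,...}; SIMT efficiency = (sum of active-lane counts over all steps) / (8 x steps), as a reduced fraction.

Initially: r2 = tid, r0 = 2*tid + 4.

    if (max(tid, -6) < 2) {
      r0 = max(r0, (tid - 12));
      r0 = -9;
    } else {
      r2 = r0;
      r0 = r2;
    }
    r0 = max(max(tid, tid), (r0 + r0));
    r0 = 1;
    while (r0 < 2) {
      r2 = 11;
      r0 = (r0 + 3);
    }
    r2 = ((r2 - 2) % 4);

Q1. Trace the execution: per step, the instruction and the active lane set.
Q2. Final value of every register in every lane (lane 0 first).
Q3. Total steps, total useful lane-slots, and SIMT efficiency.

step 0: eval (max(tid, -6) < 2)      {0,1,2,3,4,5,6,7}
step 1: r0 <- max(r0, (tid - 12))    {0,1}
step 2: r0 <- -9                     {0,1}
step 3: r2 <- r0                     {2,3,4,5,6,7}
step 4: r0 <- r2                     {2,3,4,5,6,7}
step 5: r0 <- max(max(tid, tid), (r0 + r0)) {0,1,2,3,4,5,6,7}
step 6: r0 <- 1                      {0,1,2,3,4,5,6,7}
step 7: eval (r0 < 2)                {0,1,2,3,4,5,6,7}
step 8: r2 <- 11                     {0,1,2,3,4,5,6,7}
step 9: r0 <- (r0 + 3)               {0,1,2,3,4,5,6,7}
step 10: eval (r0 < 2)                {0,1,2,3,4,5,6,7}
step 11: r2 <- ((r2 - 2) % 4)         {0,1,2,3,4,5,6,7}

Answer: 12 steps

r2: 1,1,1,1,1,1,1,1
r0: 4,4,4,4,4,4,4,4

steps = 12; useful = 80; efficiency = 80/96 = 5/6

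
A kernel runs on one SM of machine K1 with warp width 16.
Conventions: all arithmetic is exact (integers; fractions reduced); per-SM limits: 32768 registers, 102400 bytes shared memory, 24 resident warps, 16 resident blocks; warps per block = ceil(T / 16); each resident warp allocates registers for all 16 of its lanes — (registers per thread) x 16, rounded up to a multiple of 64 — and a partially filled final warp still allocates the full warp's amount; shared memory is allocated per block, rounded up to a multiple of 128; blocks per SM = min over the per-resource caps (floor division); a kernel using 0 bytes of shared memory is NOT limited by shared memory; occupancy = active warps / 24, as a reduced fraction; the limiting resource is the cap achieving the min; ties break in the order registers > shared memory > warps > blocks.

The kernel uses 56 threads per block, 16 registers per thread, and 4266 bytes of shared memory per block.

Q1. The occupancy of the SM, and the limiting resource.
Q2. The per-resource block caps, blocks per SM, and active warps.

Answer: occupancy 1, limited by warps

registers: 32 blocks
shared memory: 23 blocks
warps: 6 blocks
blocks: 16 blocks

Answer: 6 blocks, 24 active warps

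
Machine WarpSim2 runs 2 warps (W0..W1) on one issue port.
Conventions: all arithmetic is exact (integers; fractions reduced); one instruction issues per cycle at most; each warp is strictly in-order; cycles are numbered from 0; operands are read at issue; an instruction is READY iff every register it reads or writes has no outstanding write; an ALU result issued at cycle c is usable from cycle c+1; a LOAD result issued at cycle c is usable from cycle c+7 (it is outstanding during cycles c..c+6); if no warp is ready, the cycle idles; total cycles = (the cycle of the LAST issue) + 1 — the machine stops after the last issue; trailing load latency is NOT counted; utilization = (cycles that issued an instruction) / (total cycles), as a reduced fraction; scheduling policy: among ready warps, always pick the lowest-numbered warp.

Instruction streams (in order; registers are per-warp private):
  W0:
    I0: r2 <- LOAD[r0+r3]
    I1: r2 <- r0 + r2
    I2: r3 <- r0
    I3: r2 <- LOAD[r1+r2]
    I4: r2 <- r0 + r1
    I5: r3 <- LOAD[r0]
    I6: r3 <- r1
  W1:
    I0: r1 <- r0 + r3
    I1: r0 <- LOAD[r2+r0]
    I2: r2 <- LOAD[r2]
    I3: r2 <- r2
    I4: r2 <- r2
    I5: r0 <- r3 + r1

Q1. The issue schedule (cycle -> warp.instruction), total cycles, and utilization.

cycle 0: W0.I0
cycle 1: W1.I0
cycle 2: W1.I1
cycle 3: W1.I2
cycle 4: idle
cycle 5: idle
cycle 6: idle
cycle 7: W0.I1
cycle 8: W0.I2
cycle 9: W0.I3
cycle 10: W1.I3
cycle 11: W1.I4
cycle 12: W1.I5
cycle 13: idle
cycle 14: idle
cycle 15: idle
cycle 16: W0.I4
cycle 17: W0.I5
cycle 18: idle
cycle 19: idle
cycle 20: idle
cycle 21: idle
cycle 22: idle
cycle 23: idle
cycle 24: W0.I6

Answer: 25 cycles, utilization 13/25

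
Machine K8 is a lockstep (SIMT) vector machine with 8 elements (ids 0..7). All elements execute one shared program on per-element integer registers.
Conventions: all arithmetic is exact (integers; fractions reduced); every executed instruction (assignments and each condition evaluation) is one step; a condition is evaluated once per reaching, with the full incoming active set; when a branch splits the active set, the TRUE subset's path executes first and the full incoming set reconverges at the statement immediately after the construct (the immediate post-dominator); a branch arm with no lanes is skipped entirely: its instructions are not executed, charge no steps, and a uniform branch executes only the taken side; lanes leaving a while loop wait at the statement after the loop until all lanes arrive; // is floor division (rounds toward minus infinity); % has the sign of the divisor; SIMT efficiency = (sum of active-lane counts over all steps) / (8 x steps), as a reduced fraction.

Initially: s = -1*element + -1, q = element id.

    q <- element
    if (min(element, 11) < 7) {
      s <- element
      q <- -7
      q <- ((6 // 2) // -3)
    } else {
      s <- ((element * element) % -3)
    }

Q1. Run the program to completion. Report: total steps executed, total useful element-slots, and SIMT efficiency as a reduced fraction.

Answer: 6 steps, 38 useful, 19/24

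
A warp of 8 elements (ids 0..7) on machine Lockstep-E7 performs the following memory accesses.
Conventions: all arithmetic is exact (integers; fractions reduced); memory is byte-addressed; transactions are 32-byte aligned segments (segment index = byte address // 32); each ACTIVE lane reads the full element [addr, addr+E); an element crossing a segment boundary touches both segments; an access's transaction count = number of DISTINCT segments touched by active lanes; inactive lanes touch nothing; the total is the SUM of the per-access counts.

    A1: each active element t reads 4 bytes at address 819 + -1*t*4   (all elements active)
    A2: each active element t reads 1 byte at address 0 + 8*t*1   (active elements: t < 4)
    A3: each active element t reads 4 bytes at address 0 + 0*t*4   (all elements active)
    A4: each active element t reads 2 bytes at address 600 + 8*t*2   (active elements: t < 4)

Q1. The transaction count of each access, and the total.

A1: 2 transactions
A2: 1 transaction
A3: 1 transaction
A4: 3 transactions

Answer: 2,1,1,3; total 7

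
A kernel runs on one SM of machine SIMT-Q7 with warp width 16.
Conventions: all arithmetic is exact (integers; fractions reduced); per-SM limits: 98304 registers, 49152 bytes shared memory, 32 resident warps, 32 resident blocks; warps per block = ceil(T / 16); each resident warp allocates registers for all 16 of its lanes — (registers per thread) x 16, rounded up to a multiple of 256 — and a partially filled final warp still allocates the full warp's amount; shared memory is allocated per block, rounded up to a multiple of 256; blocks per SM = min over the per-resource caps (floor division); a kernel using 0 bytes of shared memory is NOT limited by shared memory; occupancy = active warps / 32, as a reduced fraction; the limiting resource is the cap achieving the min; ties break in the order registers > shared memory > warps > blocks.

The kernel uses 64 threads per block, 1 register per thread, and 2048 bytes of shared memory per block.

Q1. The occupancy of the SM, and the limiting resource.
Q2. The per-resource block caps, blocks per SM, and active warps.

Answer: occupancy 1, limited by warps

registers: 96 blocks
shared memory: 24 blocks
warps: 8 blocks
blocks: 32 blocks

Answer: 8 blocks, 32 active warps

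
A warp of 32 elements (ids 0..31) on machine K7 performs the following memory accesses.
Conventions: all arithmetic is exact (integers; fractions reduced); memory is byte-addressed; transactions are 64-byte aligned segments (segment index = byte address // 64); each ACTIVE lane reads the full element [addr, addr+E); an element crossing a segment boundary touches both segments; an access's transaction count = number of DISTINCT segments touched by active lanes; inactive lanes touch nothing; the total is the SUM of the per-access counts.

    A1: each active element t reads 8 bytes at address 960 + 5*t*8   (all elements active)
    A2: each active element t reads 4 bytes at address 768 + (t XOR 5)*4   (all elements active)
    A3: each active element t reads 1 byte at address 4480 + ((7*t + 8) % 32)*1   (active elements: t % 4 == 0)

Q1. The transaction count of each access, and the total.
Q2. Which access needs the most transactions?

A1: 20 transactions
A2: 2 transactions
A3: 1 transaction

Answer: 20,2,1; total 23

Answer: A1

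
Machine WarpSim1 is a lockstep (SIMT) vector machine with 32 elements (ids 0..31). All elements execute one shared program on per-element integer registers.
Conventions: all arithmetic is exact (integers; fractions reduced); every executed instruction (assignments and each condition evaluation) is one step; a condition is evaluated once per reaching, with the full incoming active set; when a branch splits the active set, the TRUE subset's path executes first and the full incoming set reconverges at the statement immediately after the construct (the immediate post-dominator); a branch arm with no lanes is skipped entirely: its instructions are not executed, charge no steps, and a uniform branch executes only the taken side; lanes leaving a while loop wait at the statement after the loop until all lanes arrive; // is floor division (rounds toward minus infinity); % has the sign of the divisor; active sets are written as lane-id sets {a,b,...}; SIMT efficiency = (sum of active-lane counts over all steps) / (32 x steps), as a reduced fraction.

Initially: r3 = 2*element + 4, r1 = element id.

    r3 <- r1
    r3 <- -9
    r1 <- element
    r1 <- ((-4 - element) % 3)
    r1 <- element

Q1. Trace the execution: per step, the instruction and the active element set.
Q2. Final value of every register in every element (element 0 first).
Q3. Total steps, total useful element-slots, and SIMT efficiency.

step 0: r3 <- r1                     {0,1,2,3,4,5,6,7,8,9,10,11,12,13,14,15,16,17,18,19,20,21,22,23,24,25,26,27,28,29,30,31}
step 1: r3 <- -9                     {0,1,2,3,4,5,6,7,8,9,10,11,12,13,14,15,16,17,18,19,20,21,22,23,24,25,26,27,28,29,30,31}
step 2: r1 <- element                {0,1,2,3,4,5,6,7,8,9,10,11,12,13,14,15,16,17,18,19,20,21,22,23,24,25,26,27,28,29,30,31}
step 3: r1 <- ((-4 - element) % 3)   {0,1,2,3,4,5,6,7,8,9,10,11,12,13,14,15,16,17,18,19,20,21,22,23,24,25,26,27,28,29,30,31}
step 4: r1 <- element                {0,1,2,3,4,5,6,7,8,9,10,11,12,13,14,15,16,17,18,19,20,21,22,23,24,25,26,27,28,29,30,31}

Answer: 5 steps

r3: -9,-9,-9,-9,-9,-9,-9,-9,-9,-9,-9,-9,-9,-9,-9,-9,-9,-9,-9,-9,-9,-9,-9,-9,-9,-9,-9,-9,-9,-9,-9,-9
r1: 0,1,2,3,4,5,6,7,8,9,10,11,12,13,14,15,16,17,18,19,20,21,22,23,24,25,26,27,28,29,30,31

steps = 5; useful = 160; efficiency = 160/160 = 1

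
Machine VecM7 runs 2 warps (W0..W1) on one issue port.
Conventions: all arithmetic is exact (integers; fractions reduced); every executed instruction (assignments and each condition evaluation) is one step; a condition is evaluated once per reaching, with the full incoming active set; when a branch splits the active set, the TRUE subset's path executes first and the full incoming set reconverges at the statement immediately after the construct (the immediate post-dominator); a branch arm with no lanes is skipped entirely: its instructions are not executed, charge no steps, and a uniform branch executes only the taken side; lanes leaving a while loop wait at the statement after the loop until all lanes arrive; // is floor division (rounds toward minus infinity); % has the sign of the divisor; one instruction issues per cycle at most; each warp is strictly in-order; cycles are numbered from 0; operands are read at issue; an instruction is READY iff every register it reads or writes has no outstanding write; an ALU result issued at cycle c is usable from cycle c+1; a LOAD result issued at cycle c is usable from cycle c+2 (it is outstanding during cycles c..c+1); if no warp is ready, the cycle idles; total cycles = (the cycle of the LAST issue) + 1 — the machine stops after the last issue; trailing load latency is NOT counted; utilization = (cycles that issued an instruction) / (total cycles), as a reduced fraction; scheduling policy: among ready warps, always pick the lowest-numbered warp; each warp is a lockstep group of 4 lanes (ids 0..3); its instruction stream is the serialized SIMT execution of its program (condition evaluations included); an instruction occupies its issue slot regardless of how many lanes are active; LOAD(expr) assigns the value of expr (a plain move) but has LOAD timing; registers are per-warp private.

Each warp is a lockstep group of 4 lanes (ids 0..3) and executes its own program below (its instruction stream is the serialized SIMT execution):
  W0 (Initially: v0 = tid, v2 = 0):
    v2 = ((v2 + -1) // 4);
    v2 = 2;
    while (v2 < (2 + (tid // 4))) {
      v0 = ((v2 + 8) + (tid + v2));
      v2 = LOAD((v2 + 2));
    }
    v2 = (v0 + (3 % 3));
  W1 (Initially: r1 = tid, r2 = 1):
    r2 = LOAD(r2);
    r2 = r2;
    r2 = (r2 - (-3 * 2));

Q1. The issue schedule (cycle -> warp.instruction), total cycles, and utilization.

cycle 0: W0.I0
cycle 1: W0.I1
cycle 2: W0.I2
cycle 3: W0.I3
cycle 4: W1.I0
cycle 5: idle
cycle 6: W1.I1
cycle 7: W1.I2

Answer: 8 cycles, utilization 7/8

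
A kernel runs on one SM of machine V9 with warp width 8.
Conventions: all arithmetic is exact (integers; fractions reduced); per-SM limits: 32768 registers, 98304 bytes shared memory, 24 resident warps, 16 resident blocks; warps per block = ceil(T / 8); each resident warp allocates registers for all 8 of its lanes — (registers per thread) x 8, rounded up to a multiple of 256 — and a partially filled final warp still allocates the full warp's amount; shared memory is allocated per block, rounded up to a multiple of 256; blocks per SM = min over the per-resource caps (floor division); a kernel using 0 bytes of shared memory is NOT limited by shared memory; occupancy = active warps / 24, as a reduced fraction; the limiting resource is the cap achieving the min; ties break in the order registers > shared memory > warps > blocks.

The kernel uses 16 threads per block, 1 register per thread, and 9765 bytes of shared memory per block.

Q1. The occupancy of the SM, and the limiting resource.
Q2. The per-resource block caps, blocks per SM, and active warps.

Answer: occupancy 3/4, limited by shared memory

registers: 64 blocks
shared memory: 9 blocks
warps: 12 blocks
blocks: 16 blocks

Answer: 9 blocks, 18 active warps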